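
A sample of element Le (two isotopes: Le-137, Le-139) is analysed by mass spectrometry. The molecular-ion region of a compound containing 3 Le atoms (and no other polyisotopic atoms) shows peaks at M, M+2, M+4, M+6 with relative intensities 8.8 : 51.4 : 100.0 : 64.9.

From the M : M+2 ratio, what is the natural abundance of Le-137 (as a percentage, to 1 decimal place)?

If p is the fraction of Le that is Le-137, then I(M+2)/I(M) = [C(3,1)·p^2·(1−p)] / p^3 = 3·(1−p)/p = 51.4/8.8 = 5.8409
(1−p)/p = 5.8409/3 = 1.9470  ⇒  p = 1/(1 + 1.9470) = 0.3393
Le-137: 33.9%, Le-139: 66.1%.

33.9%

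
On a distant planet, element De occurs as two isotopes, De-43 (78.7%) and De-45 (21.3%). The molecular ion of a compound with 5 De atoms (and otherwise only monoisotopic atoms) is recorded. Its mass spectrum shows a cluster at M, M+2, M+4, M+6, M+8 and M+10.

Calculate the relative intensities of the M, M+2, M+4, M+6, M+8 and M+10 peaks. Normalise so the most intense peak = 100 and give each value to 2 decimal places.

73.90 : 100.00 : 54.13 : 14.65 : 1.98 : 0.11

The 5 De atoms are independent, so intensities follow the terms of (0.787 + 0.213)^5.
P(M) = 0.787^5 = 0.301907
P(M+2) = 5 × 0.787^4 × 0.213^1 = 0.408553
P(M+4) = 10 × 0.787^3 × 0.213^2 = 0.221148
P(M+6) = 10 × 0.787^2 × 0.213^3 = 0.059853
P(M+8) = 5 × 0.787^1 × 0.213^4 = 0.008100
P(M+10) = 0.213^5 = 0.000438
The M+2 peak is largest (0.408553); scaling to 100 gives 73.90 : 100.00 : 54.13 : 14.65 : 1.98 : 0.11.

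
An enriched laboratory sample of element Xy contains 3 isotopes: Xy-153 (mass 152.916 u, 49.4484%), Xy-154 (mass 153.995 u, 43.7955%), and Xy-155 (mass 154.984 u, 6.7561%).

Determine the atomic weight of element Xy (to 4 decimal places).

153.5283 u

Weight each isotope mass by its fractional abundance: 0.494484 × 152.916 + 0.437955 × 153.995 + 0.067561 × 154.984
= 75.61452 + 67.44288 + 10.47087 = 153.52827 u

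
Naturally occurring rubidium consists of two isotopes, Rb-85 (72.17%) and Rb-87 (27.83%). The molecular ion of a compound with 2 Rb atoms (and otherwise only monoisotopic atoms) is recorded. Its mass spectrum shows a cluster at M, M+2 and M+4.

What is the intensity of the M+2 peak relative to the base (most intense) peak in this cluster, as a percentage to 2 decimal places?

77.12%

(0.7217 + 0.2783)^2 gives M 0.5209, M+2 0.4017, M+4 0.0775; the largest is M.
P(M) = C(2,0) × 0.7217^2 × 0.2783^0 = 1 × 0.52085089 × 1.0000 = 0.520851 (base)
P(M+2) = C(2,1) × 0.7217^1 × 0.2783^1 = 2 × 0.7217 × 0.2783 = 0.401698
Relative intensity = 0.401698 / 0.520851 × 100 = 77.12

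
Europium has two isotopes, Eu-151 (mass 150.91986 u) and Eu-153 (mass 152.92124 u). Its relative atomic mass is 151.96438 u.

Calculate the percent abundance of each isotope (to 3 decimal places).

Eu-151: 47.810%, Eu-153: 52.190%

Let x be the fractional abundance of Eu-151; then Eu-153 has abundance 1 − x.
150.91986·x + 152.92124·(1 − x) = 151.96438
(150.91986 − 152.92124)·x = 151.96438 − 152.92124
x = -0.95686 / -2.00138 = 0.47810 → 47.810% Eu-151, 52.190% Eu-153.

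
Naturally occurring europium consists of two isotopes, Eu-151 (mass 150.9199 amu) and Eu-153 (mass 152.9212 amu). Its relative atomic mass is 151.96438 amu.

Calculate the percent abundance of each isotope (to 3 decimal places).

Eu-151: 47.810%, Eu-153: 52.190%

With x = fraction of Eu-151 (so Eu-153 is 1 − x):
150.9199·x + 152.9212·(1 − x) = 151.96438
(150.9199 − 152.9212)·x = 151.96438 − 152.9212
x = -0.95682 / -2.0013 = 0.47810 → 47.810% Eu-151, 52.190% Eu-153.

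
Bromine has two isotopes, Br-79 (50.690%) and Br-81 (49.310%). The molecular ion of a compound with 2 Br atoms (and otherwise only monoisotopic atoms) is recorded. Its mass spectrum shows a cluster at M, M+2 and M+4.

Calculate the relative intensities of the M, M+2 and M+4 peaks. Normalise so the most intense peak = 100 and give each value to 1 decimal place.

51.4 : 100.0 : 48.6

The 2 Br atoms are independent, so intensities follow the terms of (0.50690 + 0.49310)^2.
P(M) = 0.50690^2 = 0.256948
P(M+2) = 2 × 0.50690^1 × 0.49310^1 = 0.499905
P(M+4) = 0.49310^2 = 0.243148
The M+2 peak is largest (0.499905); scaling to 100 gives 51.4 : 100.0 : 48.6.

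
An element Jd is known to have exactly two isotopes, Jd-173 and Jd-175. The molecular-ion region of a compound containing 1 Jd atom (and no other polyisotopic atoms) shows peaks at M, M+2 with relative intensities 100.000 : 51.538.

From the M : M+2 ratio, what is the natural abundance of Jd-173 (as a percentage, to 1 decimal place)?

66.0%

Let p = fractional abundance of Jd-173. I(M+2)/I(M) = [C(1,1)·p^0·(1−p)] / p^1 = 1·(1−p)/p = 51.538/100.000 = 0.5154
(1−p)/p = 0.5154/1 = 0.5154  ⇒  p = 1/(1 + 0.5154) = 0.6599
Jd-173: 66.0%, Jd-175: 34.0%.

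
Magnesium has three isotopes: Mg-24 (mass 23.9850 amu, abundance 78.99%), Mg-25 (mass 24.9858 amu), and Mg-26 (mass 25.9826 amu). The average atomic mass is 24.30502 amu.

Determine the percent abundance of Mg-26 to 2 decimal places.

11.01%

Let x and y be the fractions of Mg-25 and Mg-26. Then x + y = 1 − 0.7899 = 0.2101 and 24.9858x + 25.9826y = 24.30502 − 0.7899×23.9850 = 5.3592685.
Substituting: 24.9858x + 25.9826(0.2101 − x) = 5.3592685
(24.9858 − 25.9826)x = -0.09967576  ⇒  x = 0.10000, y = 0.11010
Mg-25: 10.00%, Mg-26: 11.01%.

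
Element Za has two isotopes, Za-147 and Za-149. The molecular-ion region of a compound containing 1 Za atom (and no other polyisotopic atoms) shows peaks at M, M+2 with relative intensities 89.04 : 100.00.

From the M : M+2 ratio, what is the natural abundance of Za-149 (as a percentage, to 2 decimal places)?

Write p for the Za-147 fraction. I(M+2)/I(M) = [C(1,1)·p^0·(1−p)] / p^1 = 1·(1−p)/p = 100.00/89.04 = 1.1231
(1−p)/p = 1.1231/1 = 1.1231  ⇒  p = 1/(1 + 1.1231) = 0.4710
Za-147: 47.10%, Za-149: 52.90%.

52.90%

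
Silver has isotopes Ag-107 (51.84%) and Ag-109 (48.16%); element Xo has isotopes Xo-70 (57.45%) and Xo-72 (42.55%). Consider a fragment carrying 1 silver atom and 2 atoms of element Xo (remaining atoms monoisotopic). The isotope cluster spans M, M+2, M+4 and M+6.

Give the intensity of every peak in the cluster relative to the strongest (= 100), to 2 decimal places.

Silver pattern (n=1): 0.5184 : 0.4816
Element Xo pattern (n=2): 0.33005025 : 0.4888995 : 0.18105025
Convolve the two distributions (both contribute in 2-u steps):
  M: 0.5184×0.33005025 = 0.171098
  M+2: 0.5184×0.4888995 + 0.4816×0.33005025 = 0.412398
  M+4: 0.5184×0.18105025 + 0.4816×0.4888995 = 0.329310
  M+6: 0.4816×0.18105025 = 0.087194
Scale to base peak (0.412398) = 100: 41.49 : 100.00 : 79.85 : 21.14

41.49 : 100.00 : 79.85 : 21.14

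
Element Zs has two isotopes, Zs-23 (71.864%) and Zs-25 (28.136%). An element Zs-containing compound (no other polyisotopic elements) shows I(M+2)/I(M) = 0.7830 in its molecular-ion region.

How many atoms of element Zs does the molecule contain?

For n independent Zs atoms, I(M+2)/I(M) = n · (abundance Zs-25) / (abundance Zs-23) = n · 0.28136/0.71864.
n = 0.7830 × 0.71864/0.28136 = 2.00 ≈ 2

2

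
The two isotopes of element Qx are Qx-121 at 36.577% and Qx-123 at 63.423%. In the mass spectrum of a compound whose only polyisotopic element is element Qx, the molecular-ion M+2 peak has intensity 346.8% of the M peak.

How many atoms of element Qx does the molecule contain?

The M+2/M ratio from n Qx atoms is n · q/p = n · 0.63423/0.36577.
n = 3.468 × 0.36577/0.63423 = 2.00 ≈ 2

2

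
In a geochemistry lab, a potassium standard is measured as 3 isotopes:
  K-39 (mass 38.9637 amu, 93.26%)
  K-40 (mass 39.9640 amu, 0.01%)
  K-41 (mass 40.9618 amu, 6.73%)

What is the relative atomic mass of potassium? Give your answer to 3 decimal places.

39.098 amu

The abundance-weighted mean is 0.9326 × 38.9637 + 0.0001 × 39.9640 + 0.0673 × 40.9618
= 36.33755 + 0.00400 + 2.75673 = 39.09828 amu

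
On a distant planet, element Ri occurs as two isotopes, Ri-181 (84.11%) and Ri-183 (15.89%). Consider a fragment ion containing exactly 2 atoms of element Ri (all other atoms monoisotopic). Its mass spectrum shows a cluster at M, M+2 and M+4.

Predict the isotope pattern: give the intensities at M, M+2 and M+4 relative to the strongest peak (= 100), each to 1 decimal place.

The 2 Ri atoms are independent, so intensities follow the terms of (0.8411 + 0.1589)^2.
P(M) = 0.8411^2 = 0.707449
P(M+2) = 2 × 0.8411^1 × 0.1589^1 = 0.267302
P(M+4) = 0.1589^2 = 0.025249
The M peak is largest (0.707449); scaling to 100 gives 100.0 : 37.8 : 3.6.

100.0 : 37.8 : 3.6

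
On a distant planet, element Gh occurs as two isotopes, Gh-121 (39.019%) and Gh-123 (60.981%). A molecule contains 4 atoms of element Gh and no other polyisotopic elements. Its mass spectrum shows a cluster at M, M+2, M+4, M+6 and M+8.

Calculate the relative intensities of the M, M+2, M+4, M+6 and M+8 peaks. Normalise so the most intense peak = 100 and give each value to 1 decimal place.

6.5 : 40.9 : 96.0 : 100.0 : 39.1

Expanding (0.39019 + 0.60981)^4:
P(M) = 0.39019^4 = 0.023180
P(M+2) = 4 × 0.39019^3 × 0.60981^1 = 0.144905
P(M+4) = 6 × 0.39019^2 × 0.60981^2 = 0.339698
P(M+6) = 4 × 0.39019^1 × 0.60981^3 = 0.353932
P(M+8) = 0.60981^4 = 0.138286
The M+6 peak is largest (0.353932); scaling to 100 gives 6.5 : 40.9 : 96.0 : 100.0 : 39.1.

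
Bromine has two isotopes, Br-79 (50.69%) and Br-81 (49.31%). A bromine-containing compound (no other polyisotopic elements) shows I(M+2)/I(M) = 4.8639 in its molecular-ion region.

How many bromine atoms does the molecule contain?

For n independent Br atoms, I(M+2)/I(M) = n · (abundance Br-81) / (abundance Br-79) = n · 0.4931/0.5069.
n = 4.8639 × 0.5069/0.4931 = 5.00 ≈ 5

5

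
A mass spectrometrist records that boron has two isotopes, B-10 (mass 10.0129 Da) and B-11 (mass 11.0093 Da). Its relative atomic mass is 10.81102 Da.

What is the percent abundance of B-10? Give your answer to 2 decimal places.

With x = fraction of B-10 (so B-11 is 1 − x):
10.0129·x + 11.0093·(1 − x) = 10.81102
(10.0129 − 11.0093)·x = 10.81102 − 11.0093
x = -0.19828 / -0.9964 = 0.19900 → 19.90% B-10, 80.10% B-11.

19.90%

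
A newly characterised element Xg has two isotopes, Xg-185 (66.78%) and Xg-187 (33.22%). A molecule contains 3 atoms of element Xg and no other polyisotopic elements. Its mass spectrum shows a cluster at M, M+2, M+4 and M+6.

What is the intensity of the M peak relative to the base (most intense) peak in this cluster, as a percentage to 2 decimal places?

Binomial terms of (0.6678 + 0.3322)^3: M 0.2978, M+2 0.4444, M+4 0.2211, M+6 0.0367 → M+2 is the base peak.
P(M+2) = C(3,1) × 0.6678^2 × 0.3322^1 = 3 × 0.44595684 × 0.3322 = 0.444441 (base)
P(M) = C(3,0) × 0.6678^3 × 0.3322^0 = 1 × 0.29780998 × 1.0000 = 0.297810
Relative intensity = 0.297810 / 0.444441 × 100 = 67.01

67.01%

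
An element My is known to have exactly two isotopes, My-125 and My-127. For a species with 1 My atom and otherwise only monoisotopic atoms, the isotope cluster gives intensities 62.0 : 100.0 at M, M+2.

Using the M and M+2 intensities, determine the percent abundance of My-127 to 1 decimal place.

Let p = fractional abundance of My-125. I(M+2)/I(M) = [C(1,1)·p^0·(1−p)] / p^1 = 1·(1−p)/p = 100.0/62.0 = 1.6129
(1−p)/p = 1.6129/1 = 1.6129  ⇒  p = 1/(1 + 1.6129) = 0.3827
My-125: 38.3%, My-127: 61.7%.

61.7%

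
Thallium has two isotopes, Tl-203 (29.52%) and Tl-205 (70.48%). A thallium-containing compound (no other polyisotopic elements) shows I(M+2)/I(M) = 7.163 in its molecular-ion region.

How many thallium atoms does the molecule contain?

3

The M+2/M ratio from n Tl atoms is n · q/p = n · 0.7048/0.2952.
n = 7.163 × 0.2952/0.7048 = 3.00 ≈ 3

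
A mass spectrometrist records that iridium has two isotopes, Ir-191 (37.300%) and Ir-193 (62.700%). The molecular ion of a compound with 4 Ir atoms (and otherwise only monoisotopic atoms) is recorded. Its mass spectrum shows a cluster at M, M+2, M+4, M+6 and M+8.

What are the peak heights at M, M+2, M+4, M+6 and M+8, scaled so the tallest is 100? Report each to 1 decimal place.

Each Ir atom is independently Ir-191 (p = 0.37300) or Ir-193 (q = 0.62700); the cluster is the binomial expansion (p + q)^4.
P(M) = 0.37300^4 = 0.019357
P(M+2) = 4 × 0.37300^3 × 0.62700^1 = 0.130153
P(M+4) = 6 × 0.37300^2 × 0.62700^2 = 0.328174
P(M+6) = 4 × 0.37300^1 × 0.62700^3 = 0.367766
P(M+8) = 0.62700^4 = 0.154550
The M+6 peak is largest (0.367766); scaling to 100 gives 5.3 : 35.4 : 89.2 : 100.0 : 42.0.

5.3 : 35.4 : 89.2 : 100.0 : 42.0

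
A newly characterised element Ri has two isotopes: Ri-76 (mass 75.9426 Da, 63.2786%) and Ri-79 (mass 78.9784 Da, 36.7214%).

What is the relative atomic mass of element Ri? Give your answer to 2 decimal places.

Weight each isotope mass by its fractional abundance: 0.632786 × 75.9426 + 0.367214 × 78.9784
= 48.05541 + 29.00197 = 77.05738 Da

77.06 Da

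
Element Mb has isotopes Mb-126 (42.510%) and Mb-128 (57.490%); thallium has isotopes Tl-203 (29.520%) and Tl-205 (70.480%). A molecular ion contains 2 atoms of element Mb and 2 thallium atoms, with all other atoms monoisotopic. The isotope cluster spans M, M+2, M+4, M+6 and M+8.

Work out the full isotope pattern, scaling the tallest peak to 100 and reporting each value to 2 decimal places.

4.14 : 30.97 : 84.65 : 100.00 : 43.17

Element Mb pattern (n=2): 0.18071001 : 0.48877998 : 0.33051001
Thallium pattern (n=2): 0.08714304 : 0.41611392 : 0.49674304
Convolve the two distributions (both contribute in 2-u steps):
  M: 0.18071001×0.08714304 = 0.015748
  M+2: 0.18071001×0.41611392 + 0.48877998×0.08714304 = 0.117790
  M+4: 0.18071001×0.49674304 + 0.48877998×0.41611392 + 0.33051001×0.08714304 = 0.321956
  M+6: 0.48877998×0.49674304 + 0.33051001×0.41611392 = 0.380328
  M+8: 0.33051001×0.49674304 = 0.164179
Scale to base peak (0.380328) = 100: 4.14 : 30.97 : 84.65 : 100.00 : 43.17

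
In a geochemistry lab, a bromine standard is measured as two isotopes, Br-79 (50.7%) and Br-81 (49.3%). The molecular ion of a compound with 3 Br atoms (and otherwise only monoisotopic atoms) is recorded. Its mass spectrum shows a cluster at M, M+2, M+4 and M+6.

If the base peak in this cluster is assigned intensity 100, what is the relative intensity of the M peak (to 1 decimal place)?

34.3

Term probabilities: M 0.1303, M+2 0.3802, M+4 0.3697, M+6 0.1198. Base peak = M+2.
P(M+2) = C(3,1) × 0.507^2 × 0.493^1 = 3 × 0.257049 × 0.4930 = 0.380175 (base)
P(M) = C(3,0) × 0.507^3 × 0.493^0 = 1 × 0.13032384 × 1.0000 = 0.130324
Relative intensity = 0.130324 / 0.380175 × 100 = 34.3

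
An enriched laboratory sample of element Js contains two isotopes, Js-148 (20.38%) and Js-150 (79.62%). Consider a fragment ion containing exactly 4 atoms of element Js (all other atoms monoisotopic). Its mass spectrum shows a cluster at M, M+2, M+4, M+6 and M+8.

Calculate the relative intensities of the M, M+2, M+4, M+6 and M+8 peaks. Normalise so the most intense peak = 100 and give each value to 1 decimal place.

Each Js atom is independently Js-148 (p = 0.2038) or Js-150 (q = 0.7962); the cluster is the binomial expansion (p + q)^4.
P(M) = 0.2038^4 = 0.001725
P(M+2) = 4 × 0.2038^3 × 0.7962^1 = 0.026958
P(M+4) = 6 × 0.2038^2 × 0.7962^2 = 0.157981
P(M+6) = 4 × 0.2038^1 × 0.7962^3 = 0.411463
P(M+8) = 0.7962^4 = 0.401873
The M+6 peak is largest (0.411463); scaling to 100 gives 0.4 : 6.6 : 38.4 : 100.0 : 97.7.

0.4 : 6.6 : 38.4 : 100.0 : 97.7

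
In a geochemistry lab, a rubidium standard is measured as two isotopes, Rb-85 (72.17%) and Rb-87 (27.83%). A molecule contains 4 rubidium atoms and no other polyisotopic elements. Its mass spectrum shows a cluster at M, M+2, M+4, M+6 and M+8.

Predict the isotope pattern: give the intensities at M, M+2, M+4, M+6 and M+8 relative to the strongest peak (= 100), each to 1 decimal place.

Each Rb atom is independently Rb-85 (p = 0.7217) or Rb-87 (q = 0.2783); the cluster is the binomial expansion (p + q)^4.
P(M) = 0.7217^4 = 0.271286
P(M+2) = 4 × 0.7217^3 × 0.2783^1 = 0.418450
P(M+4) = 6 × 0.7217^2 × 0.2783^2 = 0.242042
P(M+6) = 4 × 0.7217^1 × 0.2783^3 = 0.062224
P(M+8) = 0.2783^4 = 0.005999
The M+2 peak is largest (0.418450); scaling to 100 gives 64.8 : 100.0 : 57.8 : 14.9 : 1.4.

64.8 : 100.0 : 57.8 : 14.9 : 1.4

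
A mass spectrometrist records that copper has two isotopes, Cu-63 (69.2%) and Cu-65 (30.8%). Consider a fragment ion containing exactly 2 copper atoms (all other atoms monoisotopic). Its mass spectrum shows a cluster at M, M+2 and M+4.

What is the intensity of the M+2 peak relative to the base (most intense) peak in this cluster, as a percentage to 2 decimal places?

Term probabilities: M 0.4789, M+2 0.4263, M+4 0.0949. Base peak = M.
P(M) = C(2,0) × 0.692^2 × 0.308^0 = 1 × 0.478864 × 1.0000 = 0.478864 (base)
P(M+2) = C(2,1) × 0.692^1 × 0.308^1 = 2 × 0.6920 × 0.3080 = 0.426272
Relative intensity = 0.426272 / 0.478864 × 100 = 89.02

89.02%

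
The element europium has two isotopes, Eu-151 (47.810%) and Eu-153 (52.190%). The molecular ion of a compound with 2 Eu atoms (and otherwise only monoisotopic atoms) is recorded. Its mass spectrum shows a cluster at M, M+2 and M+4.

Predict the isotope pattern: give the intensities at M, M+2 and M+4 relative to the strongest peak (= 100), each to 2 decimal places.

The 2 Eu atoms are independent, so intensities follow the terms of (0.47810 + 0.52190)^2.
P(M) = 0.47810^2 = 0.228580
P(M+2) = 2 × 0.47810^1 × 0.52190^1 = 0.499041
P(M+4) = 0.52190^2 = 0.272380
The M+2 peak is largest (0.499041); scaling to 100 gives 45.80 : 100.00 : 54.58.

45.80 : 100.00 : 54.58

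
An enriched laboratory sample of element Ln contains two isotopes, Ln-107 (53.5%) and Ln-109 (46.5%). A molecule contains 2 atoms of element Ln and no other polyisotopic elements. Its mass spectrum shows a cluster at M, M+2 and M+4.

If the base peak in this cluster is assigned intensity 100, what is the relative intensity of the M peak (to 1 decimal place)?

57.5

Term probabilities: M 0.2862, M+2 0.4975, M+4 0.2162. Base peak = M+2.
P(M+2) = C(2,1) × 0.535^1 × 0.465^1 = 2 × 0.5350 × 0.4650 = 0.497550 (base)
P(M) = C(2,0) × 0.535^2 × 0.465^0 = 1 × 0.286225 × 1.0000 = 0.286225
Relative intensity = 0.286225 / 0.497550 × 100 = 57.5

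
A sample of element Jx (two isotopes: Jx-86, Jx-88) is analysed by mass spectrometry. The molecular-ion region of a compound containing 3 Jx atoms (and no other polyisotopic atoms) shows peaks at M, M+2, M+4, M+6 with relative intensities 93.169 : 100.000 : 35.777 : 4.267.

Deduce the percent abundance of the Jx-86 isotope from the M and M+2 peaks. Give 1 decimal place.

73.7%

Write p for the Jx-86 fraction. I(M+2)/I(M) = [C(3,1)·p^2·(1−p)] / p^3 = 3·(1−p)/p = 100.000/93.169 = 1.0733
(1−p)/p = 1.0733/3 = 0.3578  ⇒  p = 1/(1 + 0.3578) = 0.7365
Jx-86: 73.7%, Jx-88: 26.3%.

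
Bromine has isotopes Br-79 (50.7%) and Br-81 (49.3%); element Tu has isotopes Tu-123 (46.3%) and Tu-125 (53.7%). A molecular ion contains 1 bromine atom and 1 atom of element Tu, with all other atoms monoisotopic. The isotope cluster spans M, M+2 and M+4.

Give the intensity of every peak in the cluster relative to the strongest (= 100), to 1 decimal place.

46.9 : 100.0 : 52.9

Bromine pattern (n=1): 0.5070 : 0.4930
Element Tu pattern (n=1): 0.4630 : 0.5370
Convolve the two distributions (both contribute in 2-u steps):
  M: 0.5070×0.4630 = 0.234741
  M+2: 0.5070×0.5370 + 0.4930×0.4630 = 0.500518
  M+4: 0.4930×0.5370 = 0.264741
Scale to base peak (0.500518) = 100: 46.9 : 100.0 : 52.9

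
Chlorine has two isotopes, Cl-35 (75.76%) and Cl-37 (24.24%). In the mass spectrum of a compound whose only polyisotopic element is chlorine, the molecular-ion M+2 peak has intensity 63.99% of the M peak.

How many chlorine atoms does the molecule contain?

2

With n Cl atoms, P(M+2)/P(M) = C(n,1)·p^(n−1)q / p^n = n·q/p = n · 0.2424/0.7576.
n = 0.6399 × 0.7576/0.2424 = 2.00 ≈ 2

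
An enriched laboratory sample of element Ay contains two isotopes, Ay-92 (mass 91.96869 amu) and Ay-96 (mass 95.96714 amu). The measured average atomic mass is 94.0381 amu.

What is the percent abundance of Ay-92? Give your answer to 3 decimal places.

Let x be the fractional abundance of Ay-92; then Ay-96 has abundance 1 − x.
91.96869·x + 95.96714·(1 − x) = 94.0381
(91.96869 − 95.96714)·x = 94.0381 − 95.96714
x = -1.92904 / -3.99845 = 0.48245 → 48.245% Ay-92, 51.755% Ay-96.

48.245%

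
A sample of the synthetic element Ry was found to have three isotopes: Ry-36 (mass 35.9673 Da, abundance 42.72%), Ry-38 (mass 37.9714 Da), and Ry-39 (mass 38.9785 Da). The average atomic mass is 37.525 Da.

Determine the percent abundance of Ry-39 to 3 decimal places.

Let x and y be the fractions of Ry-38 and Ry-39. Then x + y = 1 − 0.4272 = 0.5728 and 37.9714x + 38.9785y = 37.525 − 0.4272×35.9673 = 22.15976944.
Substituting: 37.9714x + 38.9785(0.5728 − x) = 22.15976944
(37.9714 − 38.9785)x = -0.16711536  ⇒  x = 0.16594, y = 0.40686
Ry-38: 16.594%, Ry-39: 40.686%.

40.686%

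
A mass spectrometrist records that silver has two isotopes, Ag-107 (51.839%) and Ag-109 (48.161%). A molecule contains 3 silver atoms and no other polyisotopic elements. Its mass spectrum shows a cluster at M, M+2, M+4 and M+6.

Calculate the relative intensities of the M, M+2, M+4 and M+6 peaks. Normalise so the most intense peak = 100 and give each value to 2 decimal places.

Each Ag atom is independently Ag-107 (p = 0.51839) or Ag-109 (q = 0.48161); the cluster is the binomial expansion (p + q)^3.
P(M) = 0.51839^3 = 0.139306
P(M+2) = 3 × 0.51839^2 × 0.48161^1 = 0.388267
P(M+4) = 3 × 0.51839^1 × 0.48161^2 = 0.360719
P(M+6) = 0.48161^3 = 0.111709
The M+2 peak is largest (0.388267); scaling to 100 gives 35.88 : 100.00 : 92.90 : 28.77.

35.88 : 100.00 : 92.90 : 28.77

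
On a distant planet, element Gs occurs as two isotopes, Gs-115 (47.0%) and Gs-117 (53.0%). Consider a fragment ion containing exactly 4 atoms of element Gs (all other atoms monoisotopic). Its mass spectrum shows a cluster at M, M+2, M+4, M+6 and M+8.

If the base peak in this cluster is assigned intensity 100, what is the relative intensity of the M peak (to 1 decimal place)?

Term probabilities: M 0.0488, M+2 0.2201, M+4 0.3723, M+6 0.2799, M+8 0.0789. Base peak = M+4.
P(M+4) = C(4,2) × 0.470^2 × 0.530^2 = 6 × 0.2209 × 0.2809 = 0.372305 (base)
P(M) = C(4,0) × 0.470^4 × 0.530^0 = 1 × 0.04879681 × 1.0000 = 0.048797
Relative intensity = 0.048797 / 0.372305 × 100 = 13.1

13.1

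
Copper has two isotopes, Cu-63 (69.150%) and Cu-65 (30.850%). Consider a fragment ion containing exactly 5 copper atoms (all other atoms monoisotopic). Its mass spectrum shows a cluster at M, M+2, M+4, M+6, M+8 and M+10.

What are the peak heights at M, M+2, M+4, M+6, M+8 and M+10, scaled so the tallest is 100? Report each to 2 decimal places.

The 5 Cu atoms are independent, so intensities follow the terms of (0.69150 + 0.30850)^5.
P(M) = 0.69150^5 = 0.158111
P(M+2) = 5 × 0.69150^4 × 0.30850^1 = 0.352691
P(M+4) = 10 × 0.69150^3 × 0.30850^2 = 0.314693
P(M+6) = 10 × 0.69150^2 × 0.30850^3 = 0.140394
P(M+8) = 5 × 0.69150^1 × 0.30850^4 = 0.031317
P(M+10) = 0.30850^5 = 0.002794
The M+2 peak is largest (0.352691); scaling to 100 gives 44.83 : 100.00 : 89.23 : 39.81 : 8.88 : 0.79.

44.83 : 100.00 : 89.23 : 39.81 : 8.88 : 0.79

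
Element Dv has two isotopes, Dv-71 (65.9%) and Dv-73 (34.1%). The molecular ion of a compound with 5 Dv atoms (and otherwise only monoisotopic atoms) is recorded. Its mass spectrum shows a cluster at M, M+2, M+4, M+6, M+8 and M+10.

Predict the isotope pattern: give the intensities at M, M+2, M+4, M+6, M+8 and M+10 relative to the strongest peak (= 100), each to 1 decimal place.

Expanding (0.659 + 0.341)^5:
P(M) = 0.659^5 = 0.124287
P(M+2) = 5 × 0.659^4 × 0.341^1 = 0.321563
P(M+4) = 10 × 0.659^3 × 0.341^2 = 0.332786
P(M+6) = 10 × 0.659^2 × 0.341^3 = 0.172200
P(M+8) = 5 × 0.659^1 × 0.341^4 = 0.044553
P(M+10) = 0.341^5 = 0.004611
The M+4 peak is largest (0.332786); scaling to 100 gives 37.3 : 96.6 : 100.0 : 51.7 : 13.4 : 1.4.

37.3 : 96.6 : 100.0 : 51.7 : 13.4 : 1.4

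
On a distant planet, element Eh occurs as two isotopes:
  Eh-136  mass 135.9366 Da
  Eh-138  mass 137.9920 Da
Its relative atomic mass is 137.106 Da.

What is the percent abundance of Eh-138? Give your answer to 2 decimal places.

56.89%

With x = fraction of Eh-136 (so Eh-138 is 1 − x):
135.9366·x + 137.9920·(1 − x) = 137.106
(135.9366 − 137.9920)·x = 137.106 − 137.9920
x = -0.8860 / -2.0554 = 0.43106 → 43.11% Eh-136, 56.89% Eh-138.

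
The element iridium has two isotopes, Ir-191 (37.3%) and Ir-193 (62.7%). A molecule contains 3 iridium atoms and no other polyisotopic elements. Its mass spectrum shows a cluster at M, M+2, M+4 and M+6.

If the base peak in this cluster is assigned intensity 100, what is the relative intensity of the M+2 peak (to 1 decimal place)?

59.5

Term probabilities: M 0.0519, M+2 0.2617, M+4 0.4399, M+6 0.2465. Base peak = M+4.
P(M+4) = C(3,2) × 0.373^1 × 0.627^2 = 3 × 0.3730 × 0.393129 = 0.439911 (base)
P(M+2) = C(3,1) × 0.373^2 × 0.627^1 = 3 × 0.139129 × 0.6270 = 0.261702
Relative intensity = 0.261702 / 0.439911 × 100 = 59.5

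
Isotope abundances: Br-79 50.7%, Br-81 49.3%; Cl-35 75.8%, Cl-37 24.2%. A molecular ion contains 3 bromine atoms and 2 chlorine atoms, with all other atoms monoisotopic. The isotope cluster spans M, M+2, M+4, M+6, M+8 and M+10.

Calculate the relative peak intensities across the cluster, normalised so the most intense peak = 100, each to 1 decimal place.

20.8 : 74.1 : 100.0 : 63.1 : 18.2 : 2.0

Bromine pattern (n=3): 0.13032384 : 0.38017547 : 0.36967753 : 0.11982316
Chlorine pattern (n=2): 0.574564 : 0.366872 : 0.058564
Convolve the two distributions (both contribute in 2-u steps):
  M: 0.13032384×0.574564 = 0.074879
  M+2: 0.13032384×0.366872 + 0.38017547×0.574564 = 0.266247
  M+4: 0.13032384×0.058564 + 0.38017547×0.366872 + 0.36967753×0.574564 = 0.359511
  M+6: 0.38017547×0.058564 + 0.36967753×0.366872 + 0.11982316×0.574564 = 0.226735
  M+8: 0.36967753×0.058564 + 0.11982316×0.366872 = 0.065610
  M+10: 0.11982316×0.058564 = 0.007017
Scale to base peak (0.359511) = 100: 20.8 : 74.1 : 100.0 : 63.1 : 18.2 : 2.0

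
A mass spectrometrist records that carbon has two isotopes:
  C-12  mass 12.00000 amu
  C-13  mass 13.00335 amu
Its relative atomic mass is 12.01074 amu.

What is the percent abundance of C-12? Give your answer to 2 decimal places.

Let x be the fractional abundance of C-12; then C-13 has abundance 1 − x.
12.00000·x + 13.00335·(1 − x) = 12.01074
(12.00000 − 13.00335)·x = 12.01074 − 13.00335
x = -0.99261 / -1.00335 = 0.98930 → 98.93% C-12, 1.07% C-13.

98.93%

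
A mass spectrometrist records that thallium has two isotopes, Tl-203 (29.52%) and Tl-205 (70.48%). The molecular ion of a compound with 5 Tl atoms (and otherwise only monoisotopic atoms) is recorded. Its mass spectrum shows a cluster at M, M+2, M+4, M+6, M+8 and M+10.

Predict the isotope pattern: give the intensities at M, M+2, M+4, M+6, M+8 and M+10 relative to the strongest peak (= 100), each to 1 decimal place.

Each Tl atom is independently Tl-203 (p = 0.2952) or Tl-205 (q = 0.7048); the cluster is the binomial expansion (p + q)^5.
P(M) = 0.2952^5 = 0.002242
P(M+2) = 5 × 0.2952^4 × 0.7048^1 = 0.026761
P(M+4) = 10 × 0.2952^3 × 0.7048^2 = 0.127785
P(M+6) = 10 × 0.2952^2 × 0.7048^3 = 0.305092
P(M+8) = 5 × 0.2952^1 × 0.7048^4 = 0.364208
P(M+10) = 0.7048^5 = 0.173912
The M+8 peak is largest (0.364208); scaling to 100 gives 0.6 : 7.3 : 35.1 : 83.8 : 100.0 : 47.8.

0.6 : 7.3 : 35.1 : 83.8 : 100.0 : 47.8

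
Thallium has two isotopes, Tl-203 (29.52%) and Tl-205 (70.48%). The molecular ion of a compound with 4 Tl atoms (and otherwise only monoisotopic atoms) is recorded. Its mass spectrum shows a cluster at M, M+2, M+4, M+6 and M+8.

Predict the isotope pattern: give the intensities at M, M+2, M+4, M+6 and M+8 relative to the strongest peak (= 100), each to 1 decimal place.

Each Tl atom is independently Tl-203 (p = 0.2952) or Tl-205 (q = 0.7048); the cluster is the binomial expansion (p + q)^4.
P(M) = 0.2952^4 = 0.007594
P(M+2) = 4 × 0.2952^3 × 0.7048^1 = 0.072523
P(M+4) = 6 × 0.2952^2 × 0.7048^2 = 0.259726
P(M+6) = 4 × 0.2952^1 × 0.7048^3 = 0.413403
P(M+8) = 0.7048^4 = 0.246754
The M+6 peak is largest (0.413403); scaling to 100 gives 1.8 : 17.5 : 62.8 : 100.0 : 59.7.

1.8 : 17.5 : 62.8 : 100.0 : 59.7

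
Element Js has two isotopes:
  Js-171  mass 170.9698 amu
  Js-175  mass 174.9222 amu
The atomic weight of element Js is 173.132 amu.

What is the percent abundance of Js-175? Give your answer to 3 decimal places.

Writing the weighted mean with unknown fraction x of Js-171:
170.9698·x + 174.9222·(1 − x) = 173.132
(170.9698 − 174.9222)·x = 173.132 − 174.9222
x = -1.7902 / -3.9524 = 0.45294 → 45.294% Js-171, 54.706% Js-175.

54.706%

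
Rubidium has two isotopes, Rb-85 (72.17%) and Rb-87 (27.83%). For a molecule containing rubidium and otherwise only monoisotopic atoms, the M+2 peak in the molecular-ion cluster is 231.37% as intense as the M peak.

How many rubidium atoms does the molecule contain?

6

With n Rb atoms, P(M+2)/P(M) = C(n,1)·p^(n−1)q / p^n = n·q/p = n · 0.2783/0.7217.
n = 2.3137 × 0.7217/0.2783 = 6.00 ≈ 6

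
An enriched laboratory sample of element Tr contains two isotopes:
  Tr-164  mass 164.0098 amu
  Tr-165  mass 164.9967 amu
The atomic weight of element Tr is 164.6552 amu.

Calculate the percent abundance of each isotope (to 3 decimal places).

Let x be the fractional abundance of Tr-164; then Tr-165 has abundance 1 − x.
164.0098·x + 164.9967·(1 − x) = 164.6552
(164.0098 − 164.9967)·x = 164.6552 − 164.9967
x = -0.3415 / -0.9869 = 0.34603 → 34.603% Tr-164, 65.397% Tr-165.

Tr-164: 34.603%, Tr-165: 65.397%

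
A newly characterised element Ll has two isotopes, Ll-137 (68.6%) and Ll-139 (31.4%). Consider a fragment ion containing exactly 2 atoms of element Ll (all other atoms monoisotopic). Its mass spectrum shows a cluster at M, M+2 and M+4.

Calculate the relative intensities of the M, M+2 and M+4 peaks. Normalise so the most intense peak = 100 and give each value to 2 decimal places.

100.00 : 91.55 : 20.95

Expanding (0.686 + 0.314)^2:
P(M) = 0.686^2 = 0.470596
P(M+2) = 2 × 0.686^1 × 0.314^1 = 0.430808
P(M+4) = 0.314^2 = 0.098596
The M peak is largest (0.470596); scaling to 100 gives 100.00 : 91.55 : 20.95.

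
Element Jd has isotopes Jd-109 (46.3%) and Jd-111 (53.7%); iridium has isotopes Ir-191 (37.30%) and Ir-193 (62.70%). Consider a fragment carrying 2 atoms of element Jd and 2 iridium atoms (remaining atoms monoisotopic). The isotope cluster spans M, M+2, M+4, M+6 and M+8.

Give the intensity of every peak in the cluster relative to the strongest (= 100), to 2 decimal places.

8.35 : 47.47 : 100.00 : 92.54 : 31.76

Element Jd pattern (n=2): 0.214369 : 0.497262 : 0.288369
Iridium pattern (n=2): 0.139129 : 0.467742 : 0.393129
Convolve the two distributions (both contribute in 2-u steps):
  M: 0.214369×0.139129 = 0.029825
  M+2: 0.214369×0.467742 + 0.497262×0.139129 = 0.169453
  M+4: 0.214369×0.393129 + 0.497262×0.467742 + 0.288369×0.139129 = 0.356985
  M+6: 0.497262×0.393129 + 0.288369×0.467742 = 0.330370
  M+8: 0.288369×0.393129 = 0.113366
Scale to base peak (0.356985) = 100: 8.35 : 47.47 : 100.00 : 92.54 : 31.76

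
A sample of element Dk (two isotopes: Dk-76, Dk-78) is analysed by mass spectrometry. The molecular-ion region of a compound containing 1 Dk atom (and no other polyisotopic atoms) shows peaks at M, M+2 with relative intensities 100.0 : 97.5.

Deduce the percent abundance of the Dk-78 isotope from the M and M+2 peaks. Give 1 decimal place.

49.4%

If p is the fraction of Dk that is Dk-76, then I(M+2)/I(M) = [C(1,1)·p^0·(1−p)] / p^1 = 1·(1−p)/p = 97.5/100.0 = 0.9750
(1−p)/p = 0.9750/1 = 0.9750  ⇒  p = 1/(1 + 0.9750) = 0.5063
Dk-76: 50.6%, Dk-78: 49.4%.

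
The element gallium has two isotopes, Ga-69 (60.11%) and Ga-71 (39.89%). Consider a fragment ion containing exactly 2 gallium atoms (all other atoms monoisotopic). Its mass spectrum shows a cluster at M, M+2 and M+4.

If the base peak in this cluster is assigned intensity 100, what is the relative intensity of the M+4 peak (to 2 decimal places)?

Term probabilities: M 0.3613, M+2 0.4796, M+4 0.1591. Base peak = M+2.
P(M+2) = C(2,1) × 0.6011^1 × 0.3989^1 = 2 × 0.6011 × 0.3989 = 0.479558 (base)
P(M+4) = C(2,2) × 0.6011^0 × 0.3989^2 = 1 × 1.0000 × 0.15912121 = 0.159121
Relative intensity = 0.159121 / 0.479558 × 100 = 33.18

33.18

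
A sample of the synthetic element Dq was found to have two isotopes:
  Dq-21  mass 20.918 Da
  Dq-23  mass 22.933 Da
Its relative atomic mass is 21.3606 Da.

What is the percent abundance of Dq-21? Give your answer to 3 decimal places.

78.035%

Writing the weighted mean with unknown fraction x of Dq-21:
20.918·x + 22.933·(1 − x) = 21.3606
(20.918 − 22.933)·x = 21.3606 − 22.933
x = -1.5724 / -2.015 = 0.78035 → 78.035% Dq-21, 21.965% Dq-23.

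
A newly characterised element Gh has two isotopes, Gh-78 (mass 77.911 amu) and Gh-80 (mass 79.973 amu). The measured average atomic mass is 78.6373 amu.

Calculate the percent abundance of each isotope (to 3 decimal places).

Let x be the fractional abundance of Gh-78; then Gh-80 has abundance 1 − x.
77.911·x + 79.973·(1 − x) = 78.6373
(77.911 − 79.973)·x = 78.6373 − 79.973
x = -1.3357 / -2.062 = 0.64777 → 64.777% Gh-78, 35.223% Gh-80.

Gh-78: 64.777%, Gh-80: 35.223%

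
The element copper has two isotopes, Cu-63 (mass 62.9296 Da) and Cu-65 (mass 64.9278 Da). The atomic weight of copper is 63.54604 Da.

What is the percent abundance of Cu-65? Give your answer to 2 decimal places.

Writing the weighted mean with unknown fraction x of Cu-63:
62.9296·x + 64.9278·(1 − x) = 63.54604
(62.9296 − 64.9278)·x = 63.54604 − 64.9278
x = -1.38176 / -1.9982 = 0.69150 → 69.15% Cu-63, 30.85% Cu-65.

30.85%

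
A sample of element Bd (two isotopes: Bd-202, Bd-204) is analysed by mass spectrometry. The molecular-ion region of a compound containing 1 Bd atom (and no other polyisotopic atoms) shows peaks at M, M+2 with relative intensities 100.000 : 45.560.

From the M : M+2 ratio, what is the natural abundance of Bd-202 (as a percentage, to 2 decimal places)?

If p is the fraction of Bd that is Bd-202, then I(M+2)/I(M) = [C(1,1)·p^0·(1−p)] / p^1 = 1·(1−p)/p = 45.560/100.000 = 0.4556
(1−p)/p = 0.4556/1 = 0.4556  ⇒  p = 1/(1 + 0.4556) = 0.6870
Bd-202: 68.70%, Bd-204: 31.30%.

68.70%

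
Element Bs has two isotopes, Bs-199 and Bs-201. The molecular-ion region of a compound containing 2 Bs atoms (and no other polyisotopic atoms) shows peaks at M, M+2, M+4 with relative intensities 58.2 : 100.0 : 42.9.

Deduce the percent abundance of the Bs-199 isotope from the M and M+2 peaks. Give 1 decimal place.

If p is the fraction of Bs that is Bs-199, then I(M+2)/I(M) = [C(2,1)·p^1·(1−p)] / p^2 = 2·(1−p)/p = 100.0/58.2 = 1.7182
(1−p)/p = 1.7182/2 = 0.8591  ⇒  p = 1/(1 + 0.8591) = 0.5379
Bs-199: 53.8%, Bs-201: 46.2%.

53.8%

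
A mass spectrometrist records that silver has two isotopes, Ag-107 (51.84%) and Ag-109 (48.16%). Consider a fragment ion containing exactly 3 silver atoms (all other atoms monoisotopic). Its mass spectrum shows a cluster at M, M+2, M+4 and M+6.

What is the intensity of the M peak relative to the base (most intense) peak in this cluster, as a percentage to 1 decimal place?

(0.5184 + 0.4816)^3 gives M 0.1393, M+2 0.3883, M+4 0.3607, M+6 0.1117; the largest is M+2.
P(M+2) = C(3,1) × 0.5184^2 × 0.4816^1 = 3 × 0.26873856 × 0.4816 = 0.388273 (base)
P(M) = C(3,0) × 0.5184^3 × 0.4816^0 = 1 × 0.13931407 × 1.0000 = 0.139314
Relative intensity = 0.139314 / 0.388273 × 100 = 35.9

35.9%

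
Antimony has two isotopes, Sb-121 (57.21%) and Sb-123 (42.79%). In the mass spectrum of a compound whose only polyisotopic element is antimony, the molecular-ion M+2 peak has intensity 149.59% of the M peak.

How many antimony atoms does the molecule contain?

2

For n independent Sb atoms, I(M+2)/I(M) = n · (abundance Sb-123) / (abundance Sb-121) = n · 0.4279/0.5721.
n = 1.4959 × 0.5721/0.4279 = 2.00 ≈ 2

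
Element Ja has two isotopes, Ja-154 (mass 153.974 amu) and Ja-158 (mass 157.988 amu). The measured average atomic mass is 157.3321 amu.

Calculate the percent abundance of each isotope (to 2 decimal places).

Let x be the fractional abundance of Ja-154; then Ja-158 has abundance 1 − x.
153.974·x + 157.988·(1 − x) = 157.3321
(153.974 − 157.988)·x = 157.3321 − 157.988
x = -0.6559 / -4.014 = 0.16340 → 16.34% Ja-154, 83.66% Ja-158.

Ja-154: 16.34%, Ja-158: 83.66%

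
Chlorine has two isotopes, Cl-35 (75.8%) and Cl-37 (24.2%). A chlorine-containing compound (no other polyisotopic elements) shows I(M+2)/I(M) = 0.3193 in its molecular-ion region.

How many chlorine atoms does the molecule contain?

For n independent Cl atoms, I(M+2)/I(M) = n · (abundance Cl-37) / (abundance Cl-35) = n · 0.242/0.758.
n = 0.3193 × 0.758/0.242 = 1.00 ≈ 1

1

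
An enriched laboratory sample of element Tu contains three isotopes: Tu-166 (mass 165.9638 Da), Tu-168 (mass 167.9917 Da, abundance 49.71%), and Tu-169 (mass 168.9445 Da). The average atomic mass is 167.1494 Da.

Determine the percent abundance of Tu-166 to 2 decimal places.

Let x and y be the fractions of Tu-166 and Tu-169. Then x + y = 1 − 0.4971 = 0.5029 and 165.9638x + 168.9445y = 167.1494 − 0.4971×167.9917 = 83.64072593.
Substituting: 165.9638x + 168.9445(0.5029 − x) = 83.64072593
(165.9638 − 168.9445)x = -1.32146312  ⇒  x = 0.44334, y = 0.05956
Tu-166: 44.33%, Tu-169: 5.96%.

44.33%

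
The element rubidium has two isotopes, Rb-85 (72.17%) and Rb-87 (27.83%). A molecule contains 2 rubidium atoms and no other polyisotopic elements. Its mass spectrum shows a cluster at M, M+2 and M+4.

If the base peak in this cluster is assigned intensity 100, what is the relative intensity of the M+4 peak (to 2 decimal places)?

Term probabilities: M 0.5209, M+2 0.4017, M+4 0.0775. Base peak = M.
P(M) = C(2,0) × 0.7217^2 × 0.2783^0 = 1 × 0.52085089 × 1.0000 = 0.520851 (base)
P(M+4) = C(2,2) × 0.7217^0 × 0.2783^2 = 1 × 1.0000 × 0.07745089 = 0.077451
Relative intensity = 0.077451 / 0.520851 × 100 = 14.87

14.87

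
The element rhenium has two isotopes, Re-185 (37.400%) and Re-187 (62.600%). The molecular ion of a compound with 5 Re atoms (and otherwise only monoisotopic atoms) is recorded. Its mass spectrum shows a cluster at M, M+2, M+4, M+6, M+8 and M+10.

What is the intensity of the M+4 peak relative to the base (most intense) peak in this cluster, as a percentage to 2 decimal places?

59.74%

(0.37400 + 0.62600)^5 gives M 0.0073, M+2 0.0612, M+4 0.2050, M+6 0.3431, M+8 0.2872, M+10 0.0961; the largest is M+6.
P(M+6) = C(5,3) × 0.37400^2 × 0.62600^3 = 10 × 0.139876 × 0.24531438 = 0.343136 (base)
P(M+4) = C(5,2) × 0.37400^3 × 0.62600^2 = 10 × 0.05231362 × 0.391876 = 0.205005
Relative intensity = 0.205005 / 0.343136 × 100 = 59.74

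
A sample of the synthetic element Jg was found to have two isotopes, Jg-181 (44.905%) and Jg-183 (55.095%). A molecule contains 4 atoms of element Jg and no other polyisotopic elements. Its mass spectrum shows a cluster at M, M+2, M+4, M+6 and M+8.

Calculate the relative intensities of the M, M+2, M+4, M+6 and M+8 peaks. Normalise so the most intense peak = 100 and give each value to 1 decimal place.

Expanding (0.44905 + 0.55095)^4:
P(M) = 0.44905^4 = 0.040661
P(M+2) = 4 × 0.44905^3 × 0.55095^1 = 0.199552
P(M+4) = 6 × 0.44905^2 × 0.55095^2 = 0.367253
P(M+6) = 4 × 0.44905^1 × 0.55095^3 = 0.300394
P(M+8) = 0.55095^4 = 0.092140
The M+4 peak is largest (0.367253); scaling to 100 gives 11.1 : 54.3 : 100.0 : 81.8 : 25.1.

11.1 : 54.3 : 100.0 : 81.8 : 25.1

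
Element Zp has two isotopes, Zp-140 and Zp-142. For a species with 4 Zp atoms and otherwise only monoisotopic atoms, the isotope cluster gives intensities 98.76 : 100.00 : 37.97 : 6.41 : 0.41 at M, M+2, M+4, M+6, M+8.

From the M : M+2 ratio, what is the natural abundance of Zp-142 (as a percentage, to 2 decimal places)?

Write p for the Zp-140 fraction. I(M+2)/I(M) = [C(4,1)·p^3·(1−p)] / p^4 = 4·(1−p)/p = 100.00/98.76 = 1.0126
(1−p)/p = 1.0126/4 = 0.2531  ⇒  p = 1/(1 + 0.2531) = 0.7980
Zp-140: 79.80%, Zp-142: 20.20%.

20.20%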